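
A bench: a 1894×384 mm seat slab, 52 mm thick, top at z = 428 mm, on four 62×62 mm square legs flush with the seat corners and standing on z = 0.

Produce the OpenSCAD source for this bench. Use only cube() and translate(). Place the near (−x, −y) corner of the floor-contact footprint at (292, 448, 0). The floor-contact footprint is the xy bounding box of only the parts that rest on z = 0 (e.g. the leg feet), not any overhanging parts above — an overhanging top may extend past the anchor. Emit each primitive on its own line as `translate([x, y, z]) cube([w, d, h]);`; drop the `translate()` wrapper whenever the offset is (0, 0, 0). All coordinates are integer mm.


translate([292, 448, 376]) cube([1894, 384, 52]);
translate([292, 448, 0]) cube([62, 62, 376]);
translate([292, 770, 0]) cube([62, 62, 376]);
translate([2124, 448, 0]) cube([62, 62, 376]);
translate([2124, 770, 0]) cube([62, 62, 376]);


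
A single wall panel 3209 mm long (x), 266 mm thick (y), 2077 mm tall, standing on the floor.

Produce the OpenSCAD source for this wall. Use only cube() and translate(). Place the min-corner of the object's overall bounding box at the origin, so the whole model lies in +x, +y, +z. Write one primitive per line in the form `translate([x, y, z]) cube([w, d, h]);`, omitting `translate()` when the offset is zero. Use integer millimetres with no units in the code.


cube([3209, 266, 2077]);


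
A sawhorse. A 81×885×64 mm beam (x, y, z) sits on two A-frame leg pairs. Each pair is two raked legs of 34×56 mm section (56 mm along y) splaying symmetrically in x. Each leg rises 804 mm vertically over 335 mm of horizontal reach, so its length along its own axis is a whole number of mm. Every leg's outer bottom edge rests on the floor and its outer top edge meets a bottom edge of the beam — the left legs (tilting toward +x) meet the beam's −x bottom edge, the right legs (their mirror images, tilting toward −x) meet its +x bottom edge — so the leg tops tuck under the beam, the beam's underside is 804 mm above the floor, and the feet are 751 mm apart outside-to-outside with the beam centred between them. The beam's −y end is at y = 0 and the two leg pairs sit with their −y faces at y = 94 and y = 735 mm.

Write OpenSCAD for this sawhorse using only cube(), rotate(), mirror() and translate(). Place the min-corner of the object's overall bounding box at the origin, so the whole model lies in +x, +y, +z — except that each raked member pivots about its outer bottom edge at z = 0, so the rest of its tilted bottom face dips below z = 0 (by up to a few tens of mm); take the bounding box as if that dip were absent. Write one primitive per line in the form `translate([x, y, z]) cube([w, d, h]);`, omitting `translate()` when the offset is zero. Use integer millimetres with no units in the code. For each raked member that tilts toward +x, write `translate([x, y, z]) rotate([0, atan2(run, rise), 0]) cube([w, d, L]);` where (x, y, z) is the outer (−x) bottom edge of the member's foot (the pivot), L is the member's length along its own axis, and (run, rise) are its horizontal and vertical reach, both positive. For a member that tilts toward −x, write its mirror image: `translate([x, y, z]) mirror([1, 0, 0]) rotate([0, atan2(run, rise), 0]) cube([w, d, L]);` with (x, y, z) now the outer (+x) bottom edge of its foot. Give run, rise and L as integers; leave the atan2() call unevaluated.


translate([335, 0, 804]) cube([81, 885, 64]);
translate([0, 94, 0]) rotate([0, atan2(335, 804), 0]) cube([34, 56, 871]);
translate([751, 94, 0]) mirror([1, 0, 0]) rotate([0, atan2(335, 804), 0]) cube([34, 56, 871]);
translate([0, 735, 0]) rotate([0, atan2(335, 804), 0]) cube([34, 56, 871]);
translate([751, 735, 0]) mirror([1, 0, 0]) rotate([0, atan2(335, 804), 0]) cube([34, 56, 871]);


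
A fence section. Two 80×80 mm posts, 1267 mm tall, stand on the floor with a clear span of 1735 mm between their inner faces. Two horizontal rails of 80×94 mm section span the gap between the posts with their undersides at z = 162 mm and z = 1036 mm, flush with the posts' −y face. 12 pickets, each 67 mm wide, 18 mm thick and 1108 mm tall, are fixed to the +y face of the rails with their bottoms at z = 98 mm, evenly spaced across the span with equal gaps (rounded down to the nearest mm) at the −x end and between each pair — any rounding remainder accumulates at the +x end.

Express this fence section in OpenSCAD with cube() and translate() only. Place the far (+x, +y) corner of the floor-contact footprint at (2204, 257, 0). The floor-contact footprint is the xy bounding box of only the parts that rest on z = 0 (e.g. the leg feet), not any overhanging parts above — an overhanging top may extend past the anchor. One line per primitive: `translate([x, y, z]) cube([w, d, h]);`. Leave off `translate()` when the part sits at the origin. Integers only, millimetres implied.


translate([309, 177, 0]) cube([80, 80, 1267]);
translate([2124, 177, 0]) cube([80, 80, 1267]);
translate([389, 177, 162]) cube([1735, 80, 94]);
translate([389, 177, 1036]) cube([1735, 80, 94]);
translate([460, 257, 98]) cube([67, 18, 1108]);
translate([598, 257, 98]) cube([67, 18, 1108]);
translate([736, 257, 98]) cube([67, 18, 1108]);
translate([874, 257, 98]) cube([67, 18, 1108]);
translate([1012, 257, 98]) cube([67, 18, 1108]);
translate([1150, 257, 98]) cube([67, 18, 1108]);
translate([1288, 257, 98]) cube([67, 18, 1108]);
translate([1426, 257, 98]) cube([67, 18, 1108]);
translate([1564, 257, 98]) cube([67, 18, 1108]);
translate([1702, 257, 98]) cube([67, 18, 1108]);
translate([1840, 257, 98]) cube([67, 18, 1108]);
translate([1978, 257, 98]) cube([67, 18, 1108]);


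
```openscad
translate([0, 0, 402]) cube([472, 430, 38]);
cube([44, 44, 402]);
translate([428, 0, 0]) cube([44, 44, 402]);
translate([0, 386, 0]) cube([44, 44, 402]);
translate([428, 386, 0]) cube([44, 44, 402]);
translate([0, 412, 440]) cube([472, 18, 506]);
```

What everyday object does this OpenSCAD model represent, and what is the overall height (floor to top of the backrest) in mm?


A chair. The overall height is 946 mm.

A slab on four corner posts with a tall panel at the back — a chair. The seat slab sits at z = 402 with thickness 38, and the 506 mm backrest starts at the seat top, so the overall height is 402 + 38 + 506 = 946 mm.


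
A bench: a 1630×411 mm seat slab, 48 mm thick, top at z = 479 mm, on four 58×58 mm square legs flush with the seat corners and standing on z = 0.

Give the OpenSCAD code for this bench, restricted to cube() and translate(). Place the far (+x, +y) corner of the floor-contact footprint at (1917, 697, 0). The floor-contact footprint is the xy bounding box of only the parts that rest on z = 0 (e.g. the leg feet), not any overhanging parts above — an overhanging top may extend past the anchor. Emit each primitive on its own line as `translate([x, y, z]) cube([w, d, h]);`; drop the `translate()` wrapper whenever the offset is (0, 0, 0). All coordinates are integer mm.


translate([287, 286, 431]) cube([1630, 411, 48]);
translate([287, 286, 0]) cube([58, 58, 431]);
translate([287, 639, 0]) cube([58, 58, 431]);
translate([1859, 286, 0]) cube([58, 58, 431]);
translate([1859, 639, 0]) cube([58, 58, 431]);


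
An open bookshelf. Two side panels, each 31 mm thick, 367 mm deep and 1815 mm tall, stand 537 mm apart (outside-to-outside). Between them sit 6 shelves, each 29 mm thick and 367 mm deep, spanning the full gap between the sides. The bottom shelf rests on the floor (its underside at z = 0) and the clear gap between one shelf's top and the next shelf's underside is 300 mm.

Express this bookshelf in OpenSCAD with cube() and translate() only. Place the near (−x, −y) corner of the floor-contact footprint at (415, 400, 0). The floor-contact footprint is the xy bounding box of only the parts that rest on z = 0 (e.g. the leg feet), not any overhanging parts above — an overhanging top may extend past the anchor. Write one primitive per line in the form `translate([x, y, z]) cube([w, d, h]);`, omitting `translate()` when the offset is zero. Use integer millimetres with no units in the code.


translate([415, 400, 0]) cube([31, 367, 1815]);
translate([921, 400, 0]) cube([31, 367, 1815]);
translate([446, 400, 0]) cube([475, 367, 29]);
translate([446, 400, 329]) cube([475, 367, 29]);
translate([446, 400, 658]) cube([475, 367, 29]);
translate([446, 400, 987]) cube([475, 367, 29]);
translate([446, 400, 1316]) cube([475, 367, 29]);
translate([446, 400, 1645]) cube([475, 367, 29]);


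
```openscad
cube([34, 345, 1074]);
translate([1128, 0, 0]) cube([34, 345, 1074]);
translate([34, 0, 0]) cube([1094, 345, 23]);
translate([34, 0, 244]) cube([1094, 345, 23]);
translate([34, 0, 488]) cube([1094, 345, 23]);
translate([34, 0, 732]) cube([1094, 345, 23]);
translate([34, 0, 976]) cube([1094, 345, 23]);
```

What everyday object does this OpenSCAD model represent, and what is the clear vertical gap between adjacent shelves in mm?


A bookshelf. The clear shelf gap is 221 mm.

Two tall side panels with 5 horizontal boards between them — a bookshelf. The first two shelf undersides are at z = 0 and z = 244; with shelf thickness 23, the clear gap is 244 − 0 − 23 = 221 mm.


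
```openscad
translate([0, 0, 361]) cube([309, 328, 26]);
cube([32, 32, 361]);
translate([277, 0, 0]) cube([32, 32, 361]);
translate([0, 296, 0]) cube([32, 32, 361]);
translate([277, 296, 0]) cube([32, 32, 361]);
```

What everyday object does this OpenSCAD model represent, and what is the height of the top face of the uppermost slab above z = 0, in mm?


A stool. The seat height is 387 mm.

A 309×328×26 slab at z = 361 on four corner posts — a stool. The seat top is 361 + 26 = 387 mm.


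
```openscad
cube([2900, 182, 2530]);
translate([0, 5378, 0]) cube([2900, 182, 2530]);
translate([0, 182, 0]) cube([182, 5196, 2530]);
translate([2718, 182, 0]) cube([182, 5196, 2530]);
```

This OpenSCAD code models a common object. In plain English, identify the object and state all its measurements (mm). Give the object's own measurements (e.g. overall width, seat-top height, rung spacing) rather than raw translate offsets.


The wall frame of a small rectangular building: four walls, each 2530 mm tall and 182 mm thick, enclosing a footprint 2900 mm (x) by 5560 mm (y) outside-to-outside, with no floor or roof. The front and back walls (the −y and +y sides) span the full width; the two side walls fit between them.


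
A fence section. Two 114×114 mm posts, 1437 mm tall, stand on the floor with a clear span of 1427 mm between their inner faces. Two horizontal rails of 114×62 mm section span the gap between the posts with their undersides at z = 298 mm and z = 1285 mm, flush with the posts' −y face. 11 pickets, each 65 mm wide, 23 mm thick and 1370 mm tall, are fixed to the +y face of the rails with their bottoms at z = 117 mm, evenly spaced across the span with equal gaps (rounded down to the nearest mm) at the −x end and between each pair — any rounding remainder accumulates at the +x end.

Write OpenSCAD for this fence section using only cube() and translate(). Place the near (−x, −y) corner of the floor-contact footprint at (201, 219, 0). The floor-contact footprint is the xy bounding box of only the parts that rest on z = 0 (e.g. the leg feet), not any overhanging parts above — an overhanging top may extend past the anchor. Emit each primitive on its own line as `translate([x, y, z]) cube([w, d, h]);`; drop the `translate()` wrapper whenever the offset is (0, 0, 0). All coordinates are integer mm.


translate([201, 219, 0]) cube([114, 114, 1437]);
translate([1742, 219, 0]) cube([114, 114, 1437]);
translate([315, 219, 298]) cube([1427, 114, 62]);
translate([315, 219, 1285]) cube([1427, 114, 62]);
translate([374, 333, 117]) cube([65, 23, 1370]);
translate([498, 333, 117]) cube([65, 23, 1370]);
translate([622, 333, 117]) cube([65, 23, 1370]);
translate([746, 333, 117]) cube([65, 23, 1370]);
translate([870, 333, 117]) cube([65, 23, 1370]);
translate([994, 333, 117]) cube([65, 23, 1370]);
translate([1118, 333, 117]) cube([65, 23, 1370]);
translate([1242, 333, 117]) cube([65, 23, 1370]);
translate([1366, 333, 117]) cube([65, 23, 1370]);
translate([1490, 333, 117]) cube([65, 23, 1370]);
translate([1614, 333, 117]) cube([65, 23, 1370]);


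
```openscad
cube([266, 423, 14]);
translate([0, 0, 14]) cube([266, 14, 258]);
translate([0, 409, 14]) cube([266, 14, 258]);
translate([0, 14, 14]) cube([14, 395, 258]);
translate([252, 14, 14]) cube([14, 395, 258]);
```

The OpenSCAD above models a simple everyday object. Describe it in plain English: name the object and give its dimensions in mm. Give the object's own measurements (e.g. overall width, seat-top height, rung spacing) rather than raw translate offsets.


An open-topped rectangular box: outside dimensions 266×423×272 mm, with a uniform wall and base thickness of 14 mm. The base is a full 266×423 slab on the floor; four walls sit on top of the base. The front and back walls (the −y and +y sides) span the full width; the two side walls fit between them.


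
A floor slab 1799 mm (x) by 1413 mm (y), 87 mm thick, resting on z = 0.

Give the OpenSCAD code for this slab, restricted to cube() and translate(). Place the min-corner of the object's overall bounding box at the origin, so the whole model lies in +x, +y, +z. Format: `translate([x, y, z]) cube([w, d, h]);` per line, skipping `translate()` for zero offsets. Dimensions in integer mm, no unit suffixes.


cube([1799, 1413, 87]);


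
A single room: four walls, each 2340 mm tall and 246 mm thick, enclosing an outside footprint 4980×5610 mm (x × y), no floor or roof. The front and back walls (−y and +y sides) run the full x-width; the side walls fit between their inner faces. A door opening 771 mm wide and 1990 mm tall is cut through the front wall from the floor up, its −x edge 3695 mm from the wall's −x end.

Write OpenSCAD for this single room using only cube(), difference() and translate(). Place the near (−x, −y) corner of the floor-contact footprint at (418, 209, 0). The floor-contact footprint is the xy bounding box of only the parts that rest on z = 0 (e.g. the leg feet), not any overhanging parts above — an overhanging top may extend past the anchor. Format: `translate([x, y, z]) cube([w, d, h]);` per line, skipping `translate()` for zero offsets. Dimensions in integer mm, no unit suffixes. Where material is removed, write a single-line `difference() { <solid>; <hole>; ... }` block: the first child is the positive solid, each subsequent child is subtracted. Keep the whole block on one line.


difference() { translate([418, 209, 0]) cube([4980, 246, 2340]); translate([4113, 209, 0]) cube([771, 246, 1990]); }
translate([418, 5573, 0]) cube([4980, 246, 2340]);
translate([418, 455, 0]) cube([246, 5118, 2340]);
translate([5152, 455, 0]) cube([246, 5118, 2340]);


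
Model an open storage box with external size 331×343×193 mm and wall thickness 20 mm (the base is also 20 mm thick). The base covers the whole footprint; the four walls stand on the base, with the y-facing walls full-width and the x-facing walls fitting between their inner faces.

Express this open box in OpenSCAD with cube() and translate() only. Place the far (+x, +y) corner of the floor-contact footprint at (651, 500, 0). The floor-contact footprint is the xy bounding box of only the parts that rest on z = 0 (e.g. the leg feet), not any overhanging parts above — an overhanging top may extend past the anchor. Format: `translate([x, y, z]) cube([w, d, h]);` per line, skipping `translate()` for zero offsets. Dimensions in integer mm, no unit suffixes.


translate([320, 157, 0]) cube([331, 343, 20]);
translate([320, 157, 20]) cube([331, 20, 173]);
translate([320, 480, 20]) cube([331, 20, 173]);
translate([320, 177, 20]) cube([20, 303, 173]);
translate([631, 177, 20]) cube([20, 303, 173]);


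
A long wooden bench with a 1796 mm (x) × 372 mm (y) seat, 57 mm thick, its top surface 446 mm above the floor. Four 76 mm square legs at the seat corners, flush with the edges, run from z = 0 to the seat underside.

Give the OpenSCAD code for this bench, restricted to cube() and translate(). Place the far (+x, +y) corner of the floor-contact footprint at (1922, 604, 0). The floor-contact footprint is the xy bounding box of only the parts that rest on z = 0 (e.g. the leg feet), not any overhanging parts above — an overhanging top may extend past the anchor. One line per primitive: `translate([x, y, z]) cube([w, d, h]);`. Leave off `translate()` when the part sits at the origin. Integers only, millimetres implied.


translate([126, 232, 389]) cube([1796, 372, 57]);
translate([126, 232, 0]) cube([76, 76, 389]);
translate([126, 528, 0]) cube([76, 76, 389]);
translate([1846, 232, 0]) cube([76, 76, 389]);
translate([1846, 528, 0]) cube([76, 76, 389]);


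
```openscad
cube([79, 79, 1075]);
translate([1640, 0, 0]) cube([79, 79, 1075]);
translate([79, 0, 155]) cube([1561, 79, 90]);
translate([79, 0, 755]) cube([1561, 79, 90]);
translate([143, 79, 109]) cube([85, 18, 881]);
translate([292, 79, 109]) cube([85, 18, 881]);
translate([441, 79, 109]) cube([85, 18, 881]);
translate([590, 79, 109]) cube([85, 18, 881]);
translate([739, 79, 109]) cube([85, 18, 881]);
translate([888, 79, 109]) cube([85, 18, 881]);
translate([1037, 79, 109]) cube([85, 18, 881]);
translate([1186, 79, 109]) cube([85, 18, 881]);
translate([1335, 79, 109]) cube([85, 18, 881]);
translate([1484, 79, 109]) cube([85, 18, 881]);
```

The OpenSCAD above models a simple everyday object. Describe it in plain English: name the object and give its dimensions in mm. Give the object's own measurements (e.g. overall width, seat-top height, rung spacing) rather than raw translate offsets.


A fence section. Two 79×79 mm posts, 1075 mm tall, stand on the floor with a clear span of 1561 mm between their inner faces. Two horizontal rails of 79×90 mm section span the gap between the posts with their undersides at z = 155 mm and z = 755 mm, flush with the posts' −y face. 10 pickets, each 85 mm wide, 18 mm thick and 881 mm tall, are fixed to the +y face of the rails with their bottoms at z = 109 mm, spaced across the span with a 64 mm gap after the −x post and between neighbouring pickets, with 71 mm left before the +x post.


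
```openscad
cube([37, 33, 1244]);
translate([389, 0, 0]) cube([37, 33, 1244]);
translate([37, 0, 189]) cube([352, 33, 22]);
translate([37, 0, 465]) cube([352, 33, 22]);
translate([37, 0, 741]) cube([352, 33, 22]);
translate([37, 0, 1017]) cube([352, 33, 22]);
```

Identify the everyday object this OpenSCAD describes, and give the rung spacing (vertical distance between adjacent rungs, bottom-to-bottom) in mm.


A ladder. The rung spacing is 276 mm.

Two tall 37×33 posts with 4 short bars between them — a ladder. Adjacent rungs sit at z = 189 and z = 465, so the spacing is 465 − 189 = 276 mm.


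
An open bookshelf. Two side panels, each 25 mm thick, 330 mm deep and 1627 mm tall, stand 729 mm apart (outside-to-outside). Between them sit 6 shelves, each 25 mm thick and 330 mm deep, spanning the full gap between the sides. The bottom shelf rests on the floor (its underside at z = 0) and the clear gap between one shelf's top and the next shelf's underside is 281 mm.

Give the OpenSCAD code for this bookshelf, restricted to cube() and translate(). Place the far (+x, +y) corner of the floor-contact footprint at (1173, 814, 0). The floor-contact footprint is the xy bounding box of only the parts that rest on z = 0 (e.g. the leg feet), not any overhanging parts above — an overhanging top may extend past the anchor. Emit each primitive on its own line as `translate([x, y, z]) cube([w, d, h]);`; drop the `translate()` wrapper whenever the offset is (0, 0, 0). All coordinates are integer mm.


translate([444, 484, 0]) cube([25, 330, 1627]);
translate([1148, 484, 0]) cube([25, 330, 1627]);
translate([469, 484, 0]) cube([679, 330, 25]);
translate([469, 484, 306]) cube([679, 330, 25]);
translate([469, 484, 612]) cube([679, 330, 25]);
translate([469, 484, 918]) cube([679, 330, 25]);
translate([469, 484, 1224]) cube([679, 330, 25]);
translate([469, 484, 1530]) cube([679, 330, 25]);


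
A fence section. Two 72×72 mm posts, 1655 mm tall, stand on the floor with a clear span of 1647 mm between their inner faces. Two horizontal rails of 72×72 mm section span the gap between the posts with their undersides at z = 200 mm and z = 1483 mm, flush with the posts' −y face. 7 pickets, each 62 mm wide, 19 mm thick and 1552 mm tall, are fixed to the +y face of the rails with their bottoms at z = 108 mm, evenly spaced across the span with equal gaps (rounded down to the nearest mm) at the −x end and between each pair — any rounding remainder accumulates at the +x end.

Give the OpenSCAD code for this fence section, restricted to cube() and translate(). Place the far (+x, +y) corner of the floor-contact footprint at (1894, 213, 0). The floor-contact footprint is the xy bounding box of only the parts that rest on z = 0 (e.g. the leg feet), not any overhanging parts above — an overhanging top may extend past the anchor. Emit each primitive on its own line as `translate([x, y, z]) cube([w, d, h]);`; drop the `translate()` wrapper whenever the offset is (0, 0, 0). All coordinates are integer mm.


translate([103, 141, 0]) cube([72, 72, 1655]);
translate([1822, 141, 0]) cube([72, 72, 1655]);
translate([175, 141, 200]) cube([1647, 72, 72]);
translate([175, 141, 1483]) cube([1647, 72, 72]);
translate([326, 213, 108]) cube([62, 19, 1552]);
translate([539, 213, 108]) cube([62, 19, 1552]);
translate([752, 213, 108]) cube([62, 19, 1552]);
translate([965, 213, 108]) cube([62, 19, 1552]);
translate([1178, 213, 108]) cube([62, 19, 1552]);
translate([1391, 213, 108]) cube([62, 19, 1552]);
translate([1604, 213, 108]) cube([62, 19, 1552]);


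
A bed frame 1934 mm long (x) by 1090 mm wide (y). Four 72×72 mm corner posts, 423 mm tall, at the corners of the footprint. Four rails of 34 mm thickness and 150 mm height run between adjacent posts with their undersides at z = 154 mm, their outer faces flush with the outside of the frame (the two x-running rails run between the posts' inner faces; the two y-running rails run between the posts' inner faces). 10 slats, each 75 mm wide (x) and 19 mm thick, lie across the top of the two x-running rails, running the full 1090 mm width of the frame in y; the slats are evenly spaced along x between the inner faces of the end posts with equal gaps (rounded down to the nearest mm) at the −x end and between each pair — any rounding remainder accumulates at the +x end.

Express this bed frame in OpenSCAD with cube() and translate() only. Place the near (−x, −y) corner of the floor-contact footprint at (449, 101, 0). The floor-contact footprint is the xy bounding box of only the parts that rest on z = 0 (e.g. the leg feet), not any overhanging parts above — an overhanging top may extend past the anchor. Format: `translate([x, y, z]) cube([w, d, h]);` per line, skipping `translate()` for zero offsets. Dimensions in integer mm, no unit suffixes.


translate([449, 101, 0]) cube([72, 72, 423]);
translate([449, 1119, 0]) cube([72, 72, 423]);
translate([2311, 101, 0]) cube([72, 72, 423]);
translate([2311, 1119, 0]) cube([72, 72, 423]);
translate([521, 101, 154]) cube([1790, 34, 150]);
translate([521, 1157, 154]) cube([1790, 34, 150]);
translate([449, 173, 154]) cube([34, 946, 150]);
translate([2349, 173, 154]) cube([34, 946, 150]);
translate([615, 101, 304]) cube([75, 1090, 19]);
translate([784, 101, 304]) cube([75, 1090, 19]);
translate([953, 101, 304]) cube([75, 1090, 19]);
translate([1122, 101, 304]) cube([75, 1090, 19]);
translate([1291, 101, 304]) cube([75, 1090, 19]);
translate([1460, 101, 304]) cube([75, 1090, 19]);
translate([1629, 101, 304]) cube([75, 1090, 19]);
translate([1798, 101, 304]) cube([75, 1090, 19]);
translate([1967, 101, 304]) cube([75, 1090, 19]);
translate([2136, 101, 304]) cube([75, 1090, 19]);


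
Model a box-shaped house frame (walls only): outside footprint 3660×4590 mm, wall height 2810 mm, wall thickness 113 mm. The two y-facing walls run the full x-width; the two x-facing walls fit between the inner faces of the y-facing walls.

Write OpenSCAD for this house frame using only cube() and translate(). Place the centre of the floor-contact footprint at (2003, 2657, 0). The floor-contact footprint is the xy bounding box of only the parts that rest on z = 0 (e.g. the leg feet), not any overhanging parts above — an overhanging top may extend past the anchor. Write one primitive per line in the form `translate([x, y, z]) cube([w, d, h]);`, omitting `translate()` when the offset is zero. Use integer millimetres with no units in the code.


translate([173, 362, 0]) cube([3660, 113, 2810]);
translate([173, 4839, 0]) cube([3660, 113, 2810]);
translate([173, 475, 0]) cube([113, 4364, 2810]);
translate([3720, 475, 0]) cube([113, 4364, 2810]);


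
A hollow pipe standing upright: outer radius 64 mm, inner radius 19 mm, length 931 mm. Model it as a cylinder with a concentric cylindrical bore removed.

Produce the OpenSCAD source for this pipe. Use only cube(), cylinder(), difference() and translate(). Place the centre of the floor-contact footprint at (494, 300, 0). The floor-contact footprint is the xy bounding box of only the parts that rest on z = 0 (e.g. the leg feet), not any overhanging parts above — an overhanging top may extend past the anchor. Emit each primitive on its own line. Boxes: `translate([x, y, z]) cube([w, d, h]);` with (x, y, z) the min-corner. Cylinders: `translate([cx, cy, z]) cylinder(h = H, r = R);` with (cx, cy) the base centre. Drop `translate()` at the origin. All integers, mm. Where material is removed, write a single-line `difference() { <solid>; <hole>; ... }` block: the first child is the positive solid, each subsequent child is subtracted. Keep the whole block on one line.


difference() { translate([494, 300, 0]) cylinder(h = 931, r = 64); translate([494, 300, 0]) cylinder(h = 931, r = 19); }


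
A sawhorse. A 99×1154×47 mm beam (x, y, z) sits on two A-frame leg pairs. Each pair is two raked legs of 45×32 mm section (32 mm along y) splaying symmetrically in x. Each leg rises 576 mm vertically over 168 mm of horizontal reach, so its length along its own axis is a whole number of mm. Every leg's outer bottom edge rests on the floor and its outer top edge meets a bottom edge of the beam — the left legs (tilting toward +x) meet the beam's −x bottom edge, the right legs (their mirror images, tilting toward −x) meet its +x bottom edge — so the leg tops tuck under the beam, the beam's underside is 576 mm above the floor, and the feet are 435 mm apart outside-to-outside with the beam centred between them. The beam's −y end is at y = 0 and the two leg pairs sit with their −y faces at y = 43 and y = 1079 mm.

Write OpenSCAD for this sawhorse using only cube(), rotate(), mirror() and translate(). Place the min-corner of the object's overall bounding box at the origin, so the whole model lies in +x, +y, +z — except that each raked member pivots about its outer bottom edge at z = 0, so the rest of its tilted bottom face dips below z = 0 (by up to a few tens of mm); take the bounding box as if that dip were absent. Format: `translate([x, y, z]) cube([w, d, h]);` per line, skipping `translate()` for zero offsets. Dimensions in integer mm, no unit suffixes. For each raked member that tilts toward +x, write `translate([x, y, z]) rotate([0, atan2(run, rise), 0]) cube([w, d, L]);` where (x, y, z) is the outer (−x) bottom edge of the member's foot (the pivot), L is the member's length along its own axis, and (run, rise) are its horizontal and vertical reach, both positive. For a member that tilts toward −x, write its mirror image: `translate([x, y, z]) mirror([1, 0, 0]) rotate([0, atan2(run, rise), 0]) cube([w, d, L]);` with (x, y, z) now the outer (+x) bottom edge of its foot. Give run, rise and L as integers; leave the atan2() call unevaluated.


translate([168, 0, 576]) cube([99, 1154, 47]);
translate([0, 43, 0]) rotate([0, atan2(168, 576), 0]) cube([45, 32, 600]);
translate([435, 43, 0]) mirror([1, 0, 0]) rotate([0, atan2(168, 576), 0]) cube([45, 32, 600]);
translate([0, 1079, 0]) rotate([0, atan2(168, 576), 0]) cube([45, 32, 600]);
translate([435, 1079, 0]) mirror([1, 0, 0]) rotate([0, atan2(168, 576), 0]) cube([45, 32, 600]);


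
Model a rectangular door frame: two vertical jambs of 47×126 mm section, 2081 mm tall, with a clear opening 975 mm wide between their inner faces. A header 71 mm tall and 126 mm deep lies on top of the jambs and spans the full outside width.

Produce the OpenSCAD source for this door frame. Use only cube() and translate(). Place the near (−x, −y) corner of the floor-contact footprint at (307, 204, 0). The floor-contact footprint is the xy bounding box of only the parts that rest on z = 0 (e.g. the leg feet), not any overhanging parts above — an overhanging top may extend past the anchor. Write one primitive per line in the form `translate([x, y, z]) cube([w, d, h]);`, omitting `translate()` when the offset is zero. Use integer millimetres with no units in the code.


translate([307, 204, 0]) cube([47, 126, 2081]);
translate([1329, 204, 0]) cube([47, 126, 2081]);
translate([307, 204, 2081]) cube([1069, 126, 71]);


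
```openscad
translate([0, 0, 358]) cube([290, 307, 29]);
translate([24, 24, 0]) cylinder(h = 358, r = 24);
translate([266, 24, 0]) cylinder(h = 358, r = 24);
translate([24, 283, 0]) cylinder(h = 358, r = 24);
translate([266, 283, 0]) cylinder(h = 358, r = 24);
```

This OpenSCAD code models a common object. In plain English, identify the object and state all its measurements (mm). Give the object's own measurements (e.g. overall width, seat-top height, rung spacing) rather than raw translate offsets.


A four-legged stool. The seat is a 290×307×29 mm slab whose top surface is at z = 387 mm; four round legs, each 48 mm in diameter, run from the floor (z = 0) to the underside of the seat, each leg's axis is inset half a diameter from the nearest pair of seat edges (so the leg's bounding box is flush with the corner).


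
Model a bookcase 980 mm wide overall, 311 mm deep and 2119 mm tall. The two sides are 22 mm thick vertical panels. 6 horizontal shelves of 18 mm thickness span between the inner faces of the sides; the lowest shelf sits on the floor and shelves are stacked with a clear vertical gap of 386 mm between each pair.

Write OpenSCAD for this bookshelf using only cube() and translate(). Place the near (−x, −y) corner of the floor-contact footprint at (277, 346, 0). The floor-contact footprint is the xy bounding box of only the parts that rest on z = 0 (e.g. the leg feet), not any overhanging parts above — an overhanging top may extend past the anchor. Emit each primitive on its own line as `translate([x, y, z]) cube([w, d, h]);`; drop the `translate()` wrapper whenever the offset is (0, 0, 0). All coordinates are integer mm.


translate([277, 346, 0]) cube([22, 311, 2119]);
translate([1235, 346, 0]) cube([22, 311, 2119]);
translate([299, 346, 0]) cube([936, 311, 18]);
translate([299, 346, 404]) cube([936, 311, 18]);
translate([299, 346, 808]) cube([936, 311, 18]);
translate([299, 346, 1212]) cube([936, 311, 18]);
translate([299, 346, 1616]) cube([936, 311, 18]);
translate([299, 346, 2020]) cube([936, 311, 18]);


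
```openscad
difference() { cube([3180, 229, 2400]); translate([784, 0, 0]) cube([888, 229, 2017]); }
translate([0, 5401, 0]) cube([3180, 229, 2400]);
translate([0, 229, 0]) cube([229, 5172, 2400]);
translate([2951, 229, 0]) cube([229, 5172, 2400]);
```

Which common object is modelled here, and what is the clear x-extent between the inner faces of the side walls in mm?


A single room. The interior width is 2722 mm.

Four walls enclosing a rectangle with a door in the front wall — a room. Outside width 3180 minus two 229 mm walls gives 2722 mm.


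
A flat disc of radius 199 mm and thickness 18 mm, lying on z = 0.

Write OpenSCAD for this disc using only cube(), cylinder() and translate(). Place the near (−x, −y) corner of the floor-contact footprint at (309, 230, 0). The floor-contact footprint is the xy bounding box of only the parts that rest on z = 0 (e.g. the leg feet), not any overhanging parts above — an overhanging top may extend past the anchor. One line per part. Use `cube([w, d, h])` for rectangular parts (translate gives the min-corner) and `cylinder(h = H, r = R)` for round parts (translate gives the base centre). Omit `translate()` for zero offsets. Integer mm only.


translate([508, 429, 0]) cylinder(h = 18, r = 199);


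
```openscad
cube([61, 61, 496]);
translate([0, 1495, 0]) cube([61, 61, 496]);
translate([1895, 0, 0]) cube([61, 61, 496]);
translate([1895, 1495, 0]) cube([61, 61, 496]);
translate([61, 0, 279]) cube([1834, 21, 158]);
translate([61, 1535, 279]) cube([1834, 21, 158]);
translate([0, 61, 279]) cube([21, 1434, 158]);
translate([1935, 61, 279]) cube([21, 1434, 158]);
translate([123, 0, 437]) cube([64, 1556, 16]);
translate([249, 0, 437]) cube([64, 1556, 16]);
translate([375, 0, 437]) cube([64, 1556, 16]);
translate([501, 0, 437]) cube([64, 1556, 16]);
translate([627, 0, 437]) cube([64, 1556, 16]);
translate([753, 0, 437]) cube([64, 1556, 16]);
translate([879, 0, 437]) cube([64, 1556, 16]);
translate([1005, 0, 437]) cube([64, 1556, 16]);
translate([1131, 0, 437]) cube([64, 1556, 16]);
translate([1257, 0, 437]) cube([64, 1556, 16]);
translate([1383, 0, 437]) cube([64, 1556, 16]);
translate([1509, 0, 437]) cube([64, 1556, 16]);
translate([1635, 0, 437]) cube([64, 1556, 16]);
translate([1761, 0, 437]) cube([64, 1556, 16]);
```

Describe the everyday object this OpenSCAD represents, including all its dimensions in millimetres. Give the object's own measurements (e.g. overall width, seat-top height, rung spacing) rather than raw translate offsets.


A bed frame 1956 mm long (x) by 1556 mm wide (y). Four 61×61 mm corner posts, 496 mm tall, at the corners of the footprint. Four rails of 21 mm thickness and 158 mm height run between adjacent posts with their undersides at z = 279 mm, their outer faces flush with the outside of the frame (the two x-running rails run between the posts' inner faces; the two y-running rails run between the posts' inner faces). 14 slats, each 64 mm wide (x) and 16 mm thick, lie across the top of the two x-running rails, running the full 1556 mm width of the frame in y; along x they sit between the end posts with a 62 mm gap after the −x posts and between neighbouring slats, leaving 70 mm before the +x posts.


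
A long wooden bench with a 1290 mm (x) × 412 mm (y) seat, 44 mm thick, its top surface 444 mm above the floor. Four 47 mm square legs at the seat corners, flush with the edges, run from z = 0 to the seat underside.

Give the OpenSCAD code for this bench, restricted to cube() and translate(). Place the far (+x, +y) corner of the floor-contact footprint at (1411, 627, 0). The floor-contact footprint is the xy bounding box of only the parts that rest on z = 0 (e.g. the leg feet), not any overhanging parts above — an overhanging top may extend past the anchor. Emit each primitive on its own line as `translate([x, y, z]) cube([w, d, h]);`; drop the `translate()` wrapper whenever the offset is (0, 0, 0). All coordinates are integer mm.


translate([121, 215, 400]) cube([1290, 412, 44]);
translate([121, 215, 0]) cube([47, 47, 400]);
translate([121, 580, 0]) cube([47, 47, 400]);
translate([1364, 215, 0]) cube([47, 47, 400]);
translate([1364, 580, 0]) cube([47, 47, 400]);


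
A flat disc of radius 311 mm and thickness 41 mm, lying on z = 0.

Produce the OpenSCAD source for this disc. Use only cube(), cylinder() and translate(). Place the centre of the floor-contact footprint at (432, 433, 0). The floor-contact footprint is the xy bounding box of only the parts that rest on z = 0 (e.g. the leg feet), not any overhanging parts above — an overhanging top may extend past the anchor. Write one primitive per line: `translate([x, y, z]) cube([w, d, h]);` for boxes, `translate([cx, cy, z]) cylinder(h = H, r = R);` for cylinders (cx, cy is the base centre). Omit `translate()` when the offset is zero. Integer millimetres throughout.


translate([432, 433, 0]) cylinder(h = 41, r = 311);


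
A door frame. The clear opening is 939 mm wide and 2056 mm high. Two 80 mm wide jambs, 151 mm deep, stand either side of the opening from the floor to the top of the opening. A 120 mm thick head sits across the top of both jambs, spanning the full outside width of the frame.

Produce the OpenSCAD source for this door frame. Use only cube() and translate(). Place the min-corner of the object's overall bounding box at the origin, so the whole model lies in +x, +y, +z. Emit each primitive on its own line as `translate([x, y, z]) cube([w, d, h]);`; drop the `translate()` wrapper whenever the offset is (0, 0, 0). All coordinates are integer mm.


cube([80, 151, 2056]);
translate([1019, 0, 0]) cube([80, 151, 2056]);
translate([0, 0, 2056]) cube([1099, 151, 120]);


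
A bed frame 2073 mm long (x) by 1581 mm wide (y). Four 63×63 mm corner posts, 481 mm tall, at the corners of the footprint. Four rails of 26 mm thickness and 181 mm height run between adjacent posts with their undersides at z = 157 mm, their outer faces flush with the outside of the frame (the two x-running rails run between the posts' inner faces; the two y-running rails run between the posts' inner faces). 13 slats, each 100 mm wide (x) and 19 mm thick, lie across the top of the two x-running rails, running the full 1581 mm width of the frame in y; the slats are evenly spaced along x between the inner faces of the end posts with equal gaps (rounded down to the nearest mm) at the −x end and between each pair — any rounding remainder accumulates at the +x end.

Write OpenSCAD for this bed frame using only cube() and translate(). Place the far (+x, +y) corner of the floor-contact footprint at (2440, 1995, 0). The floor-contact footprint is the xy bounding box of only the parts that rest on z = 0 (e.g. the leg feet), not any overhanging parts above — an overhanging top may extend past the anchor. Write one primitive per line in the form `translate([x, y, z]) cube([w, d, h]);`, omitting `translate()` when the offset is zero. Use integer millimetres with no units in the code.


translate([367, 414, 0]) cube([63, 63, 481]);
translate([367, 1932, 0]) cube([63, 63, 481]);
translate([2377, 414, 0]) cube([63, 63, 481]);
translate([2377, 1932, 0]) cube([63, 63, 481]);
translate([430, 414, 157]) cube([1947, 26, 181]);
translate([430, 1969, 157]) cube([1947, 26, 181]);
translate([367, 477, 157]) cube([26, 1455, 181]);
translate([2414, 477, 157]) cube([26, 1455, 181]);
translate([476, 414, 338]) cube([100, 1581, 19]);
translate([622, 414, 338]) cube([100, 1581, 19]);
translate([768, 414, 338]) cube([100, 1581, 19]);
translate([914, 414, 338]) cube([100, 1581, 19]);
translate([1060, 414, 338]) cube([100, 1581, 19]);
translate([1206, 414, 338]) cube([100, 1581, 19]);
translate([1352, 414, 338]) cube([100, 1581, 19]);
translate([1498, 414, 338]) cube([100, 1581, 19]);
translate([1644, 414, 338]) cube([100, 1581, 19]);
translate([1790, 414, 338]) cube([100, 1581, 19]);
translate([1936, 414, 338]) cube([100, 1581, 19]);
translate([2082, 414, 338]) cube([100, 1581, 19]);
translate([2228, 414, 338]) cube([100, 1581, 19]);


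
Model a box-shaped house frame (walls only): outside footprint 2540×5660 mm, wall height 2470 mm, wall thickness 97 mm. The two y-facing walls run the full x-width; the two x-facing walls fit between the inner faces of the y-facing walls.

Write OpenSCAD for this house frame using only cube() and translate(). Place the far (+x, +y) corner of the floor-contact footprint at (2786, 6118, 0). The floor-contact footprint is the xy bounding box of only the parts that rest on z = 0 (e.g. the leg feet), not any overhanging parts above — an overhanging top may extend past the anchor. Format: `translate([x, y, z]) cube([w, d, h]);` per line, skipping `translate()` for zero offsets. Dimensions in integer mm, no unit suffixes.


translate([246, 458, 0]) cube([2540, 97, 2470]);
translate([246, 6021, 0]) cube([2540, 97, 2470]);
translate([246, 555, 0]) cube([97, 5466, 2470]);
translate([2689, 555, 0]) cube([97, 5466, 2470]);
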